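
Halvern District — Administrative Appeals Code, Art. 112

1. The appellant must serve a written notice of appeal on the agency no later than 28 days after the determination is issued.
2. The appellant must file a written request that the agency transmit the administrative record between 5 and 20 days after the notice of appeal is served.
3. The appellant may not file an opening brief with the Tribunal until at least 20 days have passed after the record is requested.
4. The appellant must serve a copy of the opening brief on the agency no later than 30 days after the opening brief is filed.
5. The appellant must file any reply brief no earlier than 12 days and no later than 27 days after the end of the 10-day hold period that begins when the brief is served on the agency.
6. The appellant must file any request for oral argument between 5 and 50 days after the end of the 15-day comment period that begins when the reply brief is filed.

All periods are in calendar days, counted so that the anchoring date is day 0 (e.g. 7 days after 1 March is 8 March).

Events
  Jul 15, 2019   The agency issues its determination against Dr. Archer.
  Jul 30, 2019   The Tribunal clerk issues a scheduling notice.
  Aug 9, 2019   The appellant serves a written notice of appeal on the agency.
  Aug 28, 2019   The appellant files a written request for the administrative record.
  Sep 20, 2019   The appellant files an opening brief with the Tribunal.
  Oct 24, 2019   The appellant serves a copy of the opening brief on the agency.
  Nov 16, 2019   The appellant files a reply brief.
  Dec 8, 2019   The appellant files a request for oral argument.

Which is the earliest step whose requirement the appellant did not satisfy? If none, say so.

Step 1 — counting 28 days from Jul 15, 2019 (when the determination is issued) gives a deadline of Aug 12, 2019; done Aug 9, 2019 — timely.
Step 2 — 5 and 20 days from Aug 9, 2019 (when the notice of appeal is served) are Aug 14, 2019 and Aug 29, 2019 respectively; Aug 28, 2019 falls inside that range.
Step 3 — must wait 20 days from Aug 28, 2019 (when the record is requested), so not before Sep 17, 2019; Sep 20, 2019 is on or after that date.
Step 4 — counting 30 days from Sep 20, 2019 (when the opening brief is filed) gives a deadline of Oct 20, 2019; Oct 24, 2019 misses that deadline by 4 days.

Step 4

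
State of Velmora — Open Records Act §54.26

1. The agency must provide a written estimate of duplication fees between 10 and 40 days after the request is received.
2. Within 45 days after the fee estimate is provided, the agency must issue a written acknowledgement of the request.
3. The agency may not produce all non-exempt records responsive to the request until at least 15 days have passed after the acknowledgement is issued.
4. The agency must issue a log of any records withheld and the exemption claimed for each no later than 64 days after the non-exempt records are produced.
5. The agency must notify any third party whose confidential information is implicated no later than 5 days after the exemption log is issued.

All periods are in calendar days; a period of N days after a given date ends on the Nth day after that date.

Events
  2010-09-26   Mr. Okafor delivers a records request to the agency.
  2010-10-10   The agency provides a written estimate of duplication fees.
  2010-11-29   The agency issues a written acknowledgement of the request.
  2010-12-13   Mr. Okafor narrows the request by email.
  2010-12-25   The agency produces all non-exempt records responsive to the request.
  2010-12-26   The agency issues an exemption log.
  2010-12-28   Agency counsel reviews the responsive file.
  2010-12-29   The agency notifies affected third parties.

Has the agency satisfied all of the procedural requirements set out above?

No

(1) the permitted window runs from 2010-09-26 + 10 = 2010-10-06 to 2010-09-26 + 40 = 2010-11-05; 2010-10-10 falls inside that range.
(2) due by 2010-10-10 + 45 days = 2010-11-24; not done until 2010-11-29, 5 days after the deadline.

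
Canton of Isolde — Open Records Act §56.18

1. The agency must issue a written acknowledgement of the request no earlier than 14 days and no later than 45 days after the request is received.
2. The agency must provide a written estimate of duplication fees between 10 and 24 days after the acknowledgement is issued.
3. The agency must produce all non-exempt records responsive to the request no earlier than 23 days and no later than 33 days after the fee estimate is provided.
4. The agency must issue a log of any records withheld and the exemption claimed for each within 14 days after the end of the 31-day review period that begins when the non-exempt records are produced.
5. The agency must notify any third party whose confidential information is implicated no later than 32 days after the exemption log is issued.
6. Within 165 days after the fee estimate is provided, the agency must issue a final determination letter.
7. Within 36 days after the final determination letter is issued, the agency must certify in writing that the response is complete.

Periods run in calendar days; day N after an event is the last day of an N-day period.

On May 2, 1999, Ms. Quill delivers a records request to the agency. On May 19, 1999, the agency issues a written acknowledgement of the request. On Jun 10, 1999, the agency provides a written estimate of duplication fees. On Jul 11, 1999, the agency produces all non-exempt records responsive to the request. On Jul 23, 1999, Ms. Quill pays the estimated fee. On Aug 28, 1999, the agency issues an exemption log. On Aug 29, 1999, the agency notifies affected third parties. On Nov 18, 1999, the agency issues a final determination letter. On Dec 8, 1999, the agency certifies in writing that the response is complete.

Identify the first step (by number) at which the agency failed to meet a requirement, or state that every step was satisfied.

Step 4

Step 1 — 14 and 45 days from May 2, 1999 (when the request is received) are May 16, 1999 and Jun 16, 1999 respectively; done May 19, 1999, which is between those dates.
Step 2 — 10 and 24 days from May 19, 1999 (when the acknowledgement is issued) are May 29, 1999 and Jun 12, 1999 respectively; Jun 10, 1999 falls inside that range.
Step 3 — 23 and 33 days from Jun 10, 1999 (when the fee estimate is provided) are Jul 3, 1999 and Jul 13, 1999 respectively; Jul 11, 1999 falls inside that range.
Step 4 — counting 14 days from Aug 11, 1999 (end of the 31-day review period, which began when the non-exempt records are produced on Jul 11, 1999) gives a deadline of Aug 25, 1999; done Aug 28, 1999 — 3 days late.
Later steps need not be reached.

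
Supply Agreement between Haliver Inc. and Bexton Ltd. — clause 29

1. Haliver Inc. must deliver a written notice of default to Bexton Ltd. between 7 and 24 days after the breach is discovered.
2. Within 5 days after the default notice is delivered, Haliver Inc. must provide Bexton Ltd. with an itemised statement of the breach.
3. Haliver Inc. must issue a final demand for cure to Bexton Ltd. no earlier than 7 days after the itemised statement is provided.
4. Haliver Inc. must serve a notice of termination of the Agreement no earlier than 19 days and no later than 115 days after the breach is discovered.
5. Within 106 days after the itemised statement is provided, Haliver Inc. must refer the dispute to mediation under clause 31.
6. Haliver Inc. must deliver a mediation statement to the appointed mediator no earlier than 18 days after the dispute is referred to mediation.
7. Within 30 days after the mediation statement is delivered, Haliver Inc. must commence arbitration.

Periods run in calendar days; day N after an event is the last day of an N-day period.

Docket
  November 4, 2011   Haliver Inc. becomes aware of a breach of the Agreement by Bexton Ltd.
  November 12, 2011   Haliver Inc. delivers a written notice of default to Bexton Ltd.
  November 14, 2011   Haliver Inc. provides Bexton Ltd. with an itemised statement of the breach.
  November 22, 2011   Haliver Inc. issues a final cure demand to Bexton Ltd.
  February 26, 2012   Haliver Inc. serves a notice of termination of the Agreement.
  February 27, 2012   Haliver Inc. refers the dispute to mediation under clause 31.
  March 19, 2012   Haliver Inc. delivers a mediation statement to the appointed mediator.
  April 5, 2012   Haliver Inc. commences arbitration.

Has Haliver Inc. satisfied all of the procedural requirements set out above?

Step 1 — 7 and 24 days from November 4, 2011 (when the breach is discovered) are November 11, 2011 and November 28, 2011 respectively; done November 12, 2011, which is between those dates.
Step 2 — counting 5 days from November 12, 2011 (when the default notice is delivered) gives a deadline of November 17, 2011; done November 14, 2011 — timely.
Step 3 — must wait 7 days from November 14, 2011 (when the itemised statement is provided), so not before November 21, 2011; November 22, 2011 is on or after that date.
Step 4 — 19 and 115 days from November 4, 2011 (when the breach is discovered) are November 23, 2011 and February 27, 2012 respectively; done February 26, 2012 — within the window.
Step 5 — counting 106 days from November 14, 2011 (when the itemised statement is provided) gives a deadline of February 28, 2012; completed February 27, 2012, before the deadline.
Step 6 — must wait 18 days from February 27, 2012 (when the dispute is referred to mediation), so not before March 16, 2012; done March 19, 2012, after the minimum wait.
Step 7 — counting 30 days from March 19, 2012 (when the mediation statement is delivered) gives a deadline of April 18, 2012; April 5, 2012 is within that limit.

Yes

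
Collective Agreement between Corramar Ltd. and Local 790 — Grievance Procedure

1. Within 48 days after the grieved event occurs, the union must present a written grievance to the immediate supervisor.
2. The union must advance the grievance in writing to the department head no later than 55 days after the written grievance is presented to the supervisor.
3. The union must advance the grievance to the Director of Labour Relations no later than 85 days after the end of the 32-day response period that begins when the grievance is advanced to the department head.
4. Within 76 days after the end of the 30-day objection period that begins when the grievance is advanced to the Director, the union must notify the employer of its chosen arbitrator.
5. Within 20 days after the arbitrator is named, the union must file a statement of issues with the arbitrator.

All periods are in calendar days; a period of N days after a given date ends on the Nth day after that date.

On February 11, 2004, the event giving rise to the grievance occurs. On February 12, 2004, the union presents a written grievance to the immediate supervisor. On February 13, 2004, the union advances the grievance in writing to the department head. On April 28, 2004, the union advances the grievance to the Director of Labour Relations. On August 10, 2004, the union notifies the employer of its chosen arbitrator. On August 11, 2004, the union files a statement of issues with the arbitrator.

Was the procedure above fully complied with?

Yes

Step 1: 48 days after February 11, 2004 (when the grieved event occurs) is March 30, 2004; February 12, 2004 is within that limit.
Step 2: 55 days after February 12, 2004 (when the written grievance is presented to the supervisor) is April 7, 2004; completed February 13, 2004, before the deadline.
Step 3: 85 days after March 16, 2004 (end of the 32-day response period, which began when the grievance is advanced to the department head on February 13, 2004) is June 9, 2004; April 28, 2004 is within that limit.
Step 4: 76 days after May 28, 2004 (end of the 30-day objection period, which began when the grievance is advanced to the Director on April 28, 2004) is August 12, 2004; done August 10, 2004 — timely.
Step 5: 20 days after August 10, 2004 (when the arbitrator is named) is August 30, 2004; August 11, 2004 is within that limit.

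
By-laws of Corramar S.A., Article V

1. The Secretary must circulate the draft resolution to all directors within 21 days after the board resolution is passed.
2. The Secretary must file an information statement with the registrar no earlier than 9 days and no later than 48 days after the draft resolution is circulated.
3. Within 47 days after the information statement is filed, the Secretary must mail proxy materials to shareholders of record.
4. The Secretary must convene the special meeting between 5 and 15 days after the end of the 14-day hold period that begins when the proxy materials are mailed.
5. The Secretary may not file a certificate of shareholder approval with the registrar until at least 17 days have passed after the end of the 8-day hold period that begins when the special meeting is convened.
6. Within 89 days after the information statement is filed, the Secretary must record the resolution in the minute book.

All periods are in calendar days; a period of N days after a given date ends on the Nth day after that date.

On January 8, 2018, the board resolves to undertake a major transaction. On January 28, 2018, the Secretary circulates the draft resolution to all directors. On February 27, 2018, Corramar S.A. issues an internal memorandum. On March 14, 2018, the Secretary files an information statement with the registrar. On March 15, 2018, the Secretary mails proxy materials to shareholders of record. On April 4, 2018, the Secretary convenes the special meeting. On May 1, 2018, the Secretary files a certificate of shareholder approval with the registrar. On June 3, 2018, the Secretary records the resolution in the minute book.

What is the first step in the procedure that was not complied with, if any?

(1) due by January 8, 2018 + 21 days = January 29, 2018; January 28, 2018 is within that limit.
(2) the permitted window runs from January 28, 2018 + 9 = February 6, 2018 to January 28, 2018 + 48 = March 17, 2018; done March 14, 2018, which is between those dates.
(3) due by March 14, 2018 + 47 days = April 30, 2018; March 15, 2018 is within that limit.
(4) the permitted window runs from March 29, 2018 + 5 = April 3, 2018 to March 29, 2018 + 15 = April 13, 2018; April 4, 2018 falls inside that range.
(5) permitted from April 12, 2018 + 17 days = April 29, 2018 onward; May 1, 2018 is on or after that date.
(6) due by March 14, 2018 + 89 days = June 11, 2018; completed June 3, 2018, before the deadline.

None — every step was satisfied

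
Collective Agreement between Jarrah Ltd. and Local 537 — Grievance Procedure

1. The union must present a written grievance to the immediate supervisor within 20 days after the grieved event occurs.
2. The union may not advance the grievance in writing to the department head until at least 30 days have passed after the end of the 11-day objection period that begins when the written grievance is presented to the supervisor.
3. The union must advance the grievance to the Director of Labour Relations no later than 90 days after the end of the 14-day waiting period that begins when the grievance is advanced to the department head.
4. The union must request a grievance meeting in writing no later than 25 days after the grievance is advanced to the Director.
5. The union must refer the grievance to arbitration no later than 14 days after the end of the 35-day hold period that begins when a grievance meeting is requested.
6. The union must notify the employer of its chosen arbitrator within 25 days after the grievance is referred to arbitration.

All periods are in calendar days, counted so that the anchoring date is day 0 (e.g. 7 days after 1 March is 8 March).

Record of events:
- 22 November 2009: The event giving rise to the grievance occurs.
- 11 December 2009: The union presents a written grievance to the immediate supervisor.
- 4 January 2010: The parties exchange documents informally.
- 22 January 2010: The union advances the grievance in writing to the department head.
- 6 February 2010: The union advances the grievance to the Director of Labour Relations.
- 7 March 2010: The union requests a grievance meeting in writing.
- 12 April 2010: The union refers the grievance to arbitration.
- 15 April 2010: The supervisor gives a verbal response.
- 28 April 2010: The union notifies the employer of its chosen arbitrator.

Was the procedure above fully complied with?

No

(1) due by 22 November 2009 + 20 days = 12 December 2009; completed 11 December 2009, before the deadline.
(2) permitted from 22 December 2009 + 30 days = 21 January 2010 onward; done 22 January 2010, after the minimum wait.
(3) due by 5 February 2010 + 90 days = 6 May 2010; completed 6 February 2010, before the deadline.
(4) due by 6 February 2010 + 25 days = 3 March 2010; not done until 7 March 2010, 4 days after the deadline.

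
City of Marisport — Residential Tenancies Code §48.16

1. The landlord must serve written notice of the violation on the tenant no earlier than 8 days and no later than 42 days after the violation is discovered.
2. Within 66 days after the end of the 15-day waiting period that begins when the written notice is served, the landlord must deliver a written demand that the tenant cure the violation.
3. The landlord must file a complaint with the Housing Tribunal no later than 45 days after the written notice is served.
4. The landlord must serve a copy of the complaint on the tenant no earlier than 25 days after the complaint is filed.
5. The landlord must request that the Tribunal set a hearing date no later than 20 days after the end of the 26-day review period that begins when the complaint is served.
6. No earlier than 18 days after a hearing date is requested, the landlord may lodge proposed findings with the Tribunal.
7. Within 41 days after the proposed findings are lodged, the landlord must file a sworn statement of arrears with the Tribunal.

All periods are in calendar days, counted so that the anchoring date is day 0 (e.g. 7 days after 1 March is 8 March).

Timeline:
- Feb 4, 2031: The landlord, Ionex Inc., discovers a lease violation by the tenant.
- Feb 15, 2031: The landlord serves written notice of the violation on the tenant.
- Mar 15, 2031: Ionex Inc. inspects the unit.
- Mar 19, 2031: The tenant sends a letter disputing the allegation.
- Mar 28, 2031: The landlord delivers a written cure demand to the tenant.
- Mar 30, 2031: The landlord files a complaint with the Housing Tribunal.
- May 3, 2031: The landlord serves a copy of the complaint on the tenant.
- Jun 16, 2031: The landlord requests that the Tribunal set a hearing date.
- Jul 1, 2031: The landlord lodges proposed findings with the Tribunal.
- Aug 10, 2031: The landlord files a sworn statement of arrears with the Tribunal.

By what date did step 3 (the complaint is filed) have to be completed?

Apr 1, 2031

Step 3 runs from Feb 15, 2031, when the written notice is served. 45 days after Feb 15, 2031 is Apr 1, 2031.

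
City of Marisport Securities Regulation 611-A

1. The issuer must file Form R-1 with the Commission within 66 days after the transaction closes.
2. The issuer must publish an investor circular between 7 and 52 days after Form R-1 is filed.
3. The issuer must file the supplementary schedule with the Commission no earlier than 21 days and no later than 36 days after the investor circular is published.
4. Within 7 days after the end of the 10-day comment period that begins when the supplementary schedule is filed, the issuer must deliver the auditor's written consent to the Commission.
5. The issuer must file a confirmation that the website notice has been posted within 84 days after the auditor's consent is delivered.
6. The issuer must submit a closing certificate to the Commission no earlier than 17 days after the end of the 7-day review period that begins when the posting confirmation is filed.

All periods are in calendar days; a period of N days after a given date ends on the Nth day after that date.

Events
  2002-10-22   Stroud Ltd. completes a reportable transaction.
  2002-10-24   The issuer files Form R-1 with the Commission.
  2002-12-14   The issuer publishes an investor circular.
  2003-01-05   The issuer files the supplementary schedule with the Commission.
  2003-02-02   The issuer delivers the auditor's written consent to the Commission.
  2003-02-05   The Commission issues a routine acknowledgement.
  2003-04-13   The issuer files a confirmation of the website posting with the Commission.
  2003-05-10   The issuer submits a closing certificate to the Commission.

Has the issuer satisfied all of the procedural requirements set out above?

Step 1: 66 days after 2002-10-22 (when the transaction closes) is 2002-12-27; done 2002-10-24 — timely.
Step 2: the window is 7–52 days after 2002-10-24 (when Form R-1 is filed), so 2002-10-31 through 2002-12-15; 2002-12-14 falls inside that range.
Step 3: the window is 21–36 days after 2002-12-14 (when the investor circular is published), so 2003-01-04 through 2003-01-19; done 2003-01-05 — within the window.
Step 4: 7 days after 2003-01-15 (end of the 10-day comment period, which began when the supplementary schedule is filed on 2003-01-05) is 2003-01-22; done 2003-02-02 — 11 days late.

No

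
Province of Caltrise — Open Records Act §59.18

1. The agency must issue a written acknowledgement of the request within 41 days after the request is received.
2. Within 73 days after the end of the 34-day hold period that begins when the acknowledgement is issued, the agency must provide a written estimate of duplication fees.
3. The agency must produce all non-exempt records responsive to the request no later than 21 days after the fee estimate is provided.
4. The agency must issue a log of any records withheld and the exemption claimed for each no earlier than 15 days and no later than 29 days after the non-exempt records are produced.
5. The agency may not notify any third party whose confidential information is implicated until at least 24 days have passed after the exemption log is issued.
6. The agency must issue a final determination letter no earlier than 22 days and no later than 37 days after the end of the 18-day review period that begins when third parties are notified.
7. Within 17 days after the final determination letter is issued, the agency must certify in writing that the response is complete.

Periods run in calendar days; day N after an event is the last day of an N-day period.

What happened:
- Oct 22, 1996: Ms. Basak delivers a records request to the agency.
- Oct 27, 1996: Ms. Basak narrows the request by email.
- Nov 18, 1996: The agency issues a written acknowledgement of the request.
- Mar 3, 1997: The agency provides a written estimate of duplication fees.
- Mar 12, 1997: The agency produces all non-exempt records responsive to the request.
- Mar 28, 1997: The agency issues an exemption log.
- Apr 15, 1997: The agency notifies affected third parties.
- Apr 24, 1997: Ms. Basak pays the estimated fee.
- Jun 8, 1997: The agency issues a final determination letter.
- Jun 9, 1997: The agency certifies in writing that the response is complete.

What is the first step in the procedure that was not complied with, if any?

Step 5

Step 1 — counting 41 days from Oct 22, 1996 (when the request is received) gives a deadline of Dec 2, 1996; done Nov 18, 1996 — timely.
Step 2 — counting 73 days from Dec 22, 1996 (end of the 34-day hold period, which began when the acknowledgement is issued on Nov 18, 1996) gives a deadline of Mar 5, 1997; completed Mar 3, 1997, before the deadline.
Step 3 — counting 21 days from Mar 3, 1997 (when the fee estimate is provided) gives a deadline of Mar 24, 1997; Mar 12, 1997 is within that limit.
Step 4 — 15 and 29 days from Mar 12, 1997 (when the non-exempt records are produced) are Mar 27, 1997 and Apr 10, 1997 respectively; Mar 28, 1997 falls inside that range.
Step 5 — must wait 24 days from Mar 28, 1997 (when the exemption log is issued), so not before Apr 21, 1997; done Apr 15, 1997 — 6 days too early.
The analysis stops there.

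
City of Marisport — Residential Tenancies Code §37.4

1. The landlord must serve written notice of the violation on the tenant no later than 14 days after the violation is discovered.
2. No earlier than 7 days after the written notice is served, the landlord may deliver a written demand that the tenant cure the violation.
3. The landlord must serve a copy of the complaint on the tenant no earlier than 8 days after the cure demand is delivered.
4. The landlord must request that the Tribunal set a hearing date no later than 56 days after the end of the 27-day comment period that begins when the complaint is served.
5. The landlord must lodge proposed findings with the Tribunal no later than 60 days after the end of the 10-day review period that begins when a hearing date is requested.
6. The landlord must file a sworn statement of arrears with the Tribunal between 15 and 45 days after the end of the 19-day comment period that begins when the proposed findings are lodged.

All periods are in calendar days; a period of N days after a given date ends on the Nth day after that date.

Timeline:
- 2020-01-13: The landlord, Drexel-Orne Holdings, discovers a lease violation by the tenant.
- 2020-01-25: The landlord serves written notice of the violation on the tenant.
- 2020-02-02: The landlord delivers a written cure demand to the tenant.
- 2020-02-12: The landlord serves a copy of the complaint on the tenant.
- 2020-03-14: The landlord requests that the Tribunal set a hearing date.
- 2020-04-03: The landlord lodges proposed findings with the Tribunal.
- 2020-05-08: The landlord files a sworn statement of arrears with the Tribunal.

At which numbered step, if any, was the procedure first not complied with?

Step 1 — counting 14 days from 2020-01-13 (when the violation is discovered) gives a deadline of 2020-01-27; done 2020-01-25 — timely.
Step 2 — must wait 7 days from 2020-01-25 (when the written notice is served), so not before 2020-02-01; 2020-02-02 is on or after that date.
Step 3 — must wait 8 days from 2020-02-02 (when the cure demand is delivered), so not before 2020-02-10; done 2020-02-12 — permitted.
Step 4 — counting 56 days from 2020-03-10 (end of the 27-day comment period, which began when the complaint is served on 2020-02-12) gives a deadline of 2020-05-05; done 2020-03-14 — timely.
Step 5 — counting 60 days from 2020-03-24 (end of the 10-day review period, which began when a hearing date is requested on 2020-03-14) gives a deadline of 2020-05-23; 2020-04-03 is within that limit.
Step 6 — 15 and 45 days from 2020-04-22 (end of the 19-day comment period, which began when the proposed findings are lodged on 2020-04-03) are 2020-05-07 and 2020-06-06 respectively; 2020-05-08 falls inside that range.

None — every step was satisfied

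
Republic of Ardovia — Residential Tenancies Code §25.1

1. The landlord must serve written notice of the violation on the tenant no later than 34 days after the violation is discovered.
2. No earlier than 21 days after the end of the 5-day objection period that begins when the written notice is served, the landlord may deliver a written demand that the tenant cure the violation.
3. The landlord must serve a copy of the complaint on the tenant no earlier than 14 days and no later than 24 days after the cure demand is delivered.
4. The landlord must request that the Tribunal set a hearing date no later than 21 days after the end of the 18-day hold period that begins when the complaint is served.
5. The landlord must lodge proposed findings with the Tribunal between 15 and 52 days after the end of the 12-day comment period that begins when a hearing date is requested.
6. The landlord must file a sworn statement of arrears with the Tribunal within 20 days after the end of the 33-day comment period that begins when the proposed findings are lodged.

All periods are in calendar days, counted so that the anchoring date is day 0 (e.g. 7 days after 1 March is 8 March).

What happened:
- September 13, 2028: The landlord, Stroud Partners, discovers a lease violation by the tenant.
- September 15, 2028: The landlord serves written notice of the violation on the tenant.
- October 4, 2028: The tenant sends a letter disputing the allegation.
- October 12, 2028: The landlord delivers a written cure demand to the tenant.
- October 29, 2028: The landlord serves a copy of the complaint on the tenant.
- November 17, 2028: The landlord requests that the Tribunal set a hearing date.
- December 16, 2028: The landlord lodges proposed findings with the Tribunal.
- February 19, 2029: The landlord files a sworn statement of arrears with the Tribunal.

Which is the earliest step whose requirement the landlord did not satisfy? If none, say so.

Step 6

(1) due by September 13, 2028 + 34 days = October 17, 2028; September 15, 2028 is within that limit.
(2) permitted from September 20, 2028 + 21 days = October 11, 2028 onward; done October 12, 2028, after the minimum wait.
(3) the permitted window runs from October 12, 2028 + 14 = October 26, 2028 to October 12, 2028 + 24 = November 5, 2028; done October 29, 2028, which is between those dates.
(4) due by November 16, 2028 + 21 days = December 7, 2028; completed November 17, 2028, before the deadline.
(5) the permitted window runs from November 29, 2028 + 15 = December 14, 2028 to November 29, 2028 + 52 = January 20, 2029; done December 16, 2028 — within the window.
(6) due by January 18, 2029 + 20 days = February 7, 2029; not done until February 19, 2029, 12 days after the deadline.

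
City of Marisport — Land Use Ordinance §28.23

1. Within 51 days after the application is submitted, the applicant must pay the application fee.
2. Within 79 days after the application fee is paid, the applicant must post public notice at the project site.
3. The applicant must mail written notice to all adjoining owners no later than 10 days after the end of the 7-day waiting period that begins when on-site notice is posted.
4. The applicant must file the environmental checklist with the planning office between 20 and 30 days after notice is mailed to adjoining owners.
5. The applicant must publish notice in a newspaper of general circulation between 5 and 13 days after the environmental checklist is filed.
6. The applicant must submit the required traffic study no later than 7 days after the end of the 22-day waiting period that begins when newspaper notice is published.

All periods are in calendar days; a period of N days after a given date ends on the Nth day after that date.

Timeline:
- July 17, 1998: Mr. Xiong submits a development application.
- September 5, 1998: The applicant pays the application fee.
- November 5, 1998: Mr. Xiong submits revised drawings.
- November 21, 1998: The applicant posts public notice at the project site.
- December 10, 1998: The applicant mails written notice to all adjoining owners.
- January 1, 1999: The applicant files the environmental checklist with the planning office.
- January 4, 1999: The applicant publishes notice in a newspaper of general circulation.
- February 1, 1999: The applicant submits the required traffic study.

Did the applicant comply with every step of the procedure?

No

Step 1: 51 days after July 17, 1998 (when the application is submitted) is September 6, 1998; September 5, 1998 is within that limit.
Step 2: 79 days after September 5, 1998 (when the application fee is paid) is November 23, 1998; done November 21, 1998 — timely.
Step 3: 10 days after November 28, 1998 (end of the 7-day waiting period, which began when on-site notice is posted on November 21, 1998) is December 8, 1998; December 10, 1998 misses that deadline by 2 days.
Later steps need not be reached.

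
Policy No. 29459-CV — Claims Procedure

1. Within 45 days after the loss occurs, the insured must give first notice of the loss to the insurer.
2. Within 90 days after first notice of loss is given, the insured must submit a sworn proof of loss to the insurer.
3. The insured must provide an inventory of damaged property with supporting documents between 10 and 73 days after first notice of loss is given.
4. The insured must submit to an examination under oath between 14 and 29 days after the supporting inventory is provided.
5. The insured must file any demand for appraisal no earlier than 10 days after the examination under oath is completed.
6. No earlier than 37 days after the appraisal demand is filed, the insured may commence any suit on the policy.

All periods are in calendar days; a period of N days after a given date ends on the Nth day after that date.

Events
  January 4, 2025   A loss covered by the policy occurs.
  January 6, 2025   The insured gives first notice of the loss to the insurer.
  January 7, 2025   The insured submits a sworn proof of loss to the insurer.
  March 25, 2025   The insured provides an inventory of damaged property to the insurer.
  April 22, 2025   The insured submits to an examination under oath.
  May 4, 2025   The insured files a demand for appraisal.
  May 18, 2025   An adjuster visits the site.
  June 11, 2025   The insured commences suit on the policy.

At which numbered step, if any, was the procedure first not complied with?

Step 1: 45 days after January 4, 2025 (when the loss occurs) is February 18, 2025; January 6, 2025 is within that limit.
Step 2: 90 days after January 6, 2025 (when first notice of loss is given) is April 6, 2025; done January 7, 2025 — timely.
Step 3: the window is 10–73 days after January 6, 2025 (when first notice of loss is given), so January 16, 2025 through March 20, 2025; March 25, 2025 is 5 days past the end of the window.

Step 3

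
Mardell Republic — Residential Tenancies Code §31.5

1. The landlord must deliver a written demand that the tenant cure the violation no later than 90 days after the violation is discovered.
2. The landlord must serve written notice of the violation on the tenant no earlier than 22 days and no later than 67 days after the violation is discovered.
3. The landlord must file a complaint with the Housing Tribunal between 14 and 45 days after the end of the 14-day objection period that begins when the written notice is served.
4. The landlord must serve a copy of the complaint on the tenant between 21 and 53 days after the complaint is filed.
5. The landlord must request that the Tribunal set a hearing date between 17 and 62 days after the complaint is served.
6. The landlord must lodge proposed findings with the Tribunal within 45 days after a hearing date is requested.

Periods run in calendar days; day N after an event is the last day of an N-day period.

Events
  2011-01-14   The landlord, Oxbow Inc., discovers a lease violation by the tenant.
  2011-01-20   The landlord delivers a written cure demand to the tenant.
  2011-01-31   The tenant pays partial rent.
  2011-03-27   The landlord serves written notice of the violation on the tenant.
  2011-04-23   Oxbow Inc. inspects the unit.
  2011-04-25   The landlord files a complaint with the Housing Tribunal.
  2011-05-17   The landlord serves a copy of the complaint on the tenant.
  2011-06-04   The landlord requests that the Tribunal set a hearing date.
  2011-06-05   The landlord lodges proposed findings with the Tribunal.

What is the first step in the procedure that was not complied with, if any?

Step 1: 90 days after 2011-01-14 (when the violation is discovered) is 2011-04-14; completed 2011-01-20, before the deadline.
Step 2: the window is 22–67 days after 2011-01-14 (when the violation is discovered), so 2011-02-05 through 2011-03-22; done 2011-03-27 — 5 days after the window closed.
The analysis stops there.

Step 2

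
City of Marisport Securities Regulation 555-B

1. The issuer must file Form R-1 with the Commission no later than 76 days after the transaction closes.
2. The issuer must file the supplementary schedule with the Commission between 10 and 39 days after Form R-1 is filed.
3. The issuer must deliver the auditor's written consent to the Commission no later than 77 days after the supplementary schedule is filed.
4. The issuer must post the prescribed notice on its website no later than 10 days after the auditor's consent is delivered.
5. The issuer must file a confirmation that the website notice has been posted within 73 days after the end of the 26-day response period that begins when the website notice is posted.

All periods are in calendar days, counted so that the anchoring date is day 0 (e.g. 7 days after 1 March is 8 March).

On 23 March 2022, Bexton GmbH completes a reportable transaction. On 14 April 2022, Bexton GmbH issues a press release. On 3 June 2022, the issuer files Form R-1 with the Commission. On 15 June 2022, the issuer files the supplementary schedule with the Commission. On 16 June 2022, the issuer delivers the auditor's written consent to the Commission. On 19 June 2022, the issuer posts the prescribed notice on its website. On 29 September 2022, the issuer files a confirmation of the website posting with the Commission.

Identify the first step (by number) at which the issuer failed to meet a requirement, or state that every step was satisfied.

Step 5

(1) due by 23 March 2022 + 76 days = 7 June 2022; completed 3 June 2022, before the deadline.
(2) the permitted window runs from 3 June 2022 + 10 = 13 June 2022 to 3 June 2022 + 39 = 12 July 2022; done 15 June 2022, which is between those dates.
(3) due by 15 June 2022 + 77 days = 31 August 2022; 16 June 2022 is within that limit.
(4) due by 16 June 2022 + 10 days = 26 June 2022; 19 June 2022 is within that limit.
(5) due by 15 July 2022 + 73 days = 26 September 2022; 29 September 2022 misses that deadline by 3 days.
Later steps need not be reached.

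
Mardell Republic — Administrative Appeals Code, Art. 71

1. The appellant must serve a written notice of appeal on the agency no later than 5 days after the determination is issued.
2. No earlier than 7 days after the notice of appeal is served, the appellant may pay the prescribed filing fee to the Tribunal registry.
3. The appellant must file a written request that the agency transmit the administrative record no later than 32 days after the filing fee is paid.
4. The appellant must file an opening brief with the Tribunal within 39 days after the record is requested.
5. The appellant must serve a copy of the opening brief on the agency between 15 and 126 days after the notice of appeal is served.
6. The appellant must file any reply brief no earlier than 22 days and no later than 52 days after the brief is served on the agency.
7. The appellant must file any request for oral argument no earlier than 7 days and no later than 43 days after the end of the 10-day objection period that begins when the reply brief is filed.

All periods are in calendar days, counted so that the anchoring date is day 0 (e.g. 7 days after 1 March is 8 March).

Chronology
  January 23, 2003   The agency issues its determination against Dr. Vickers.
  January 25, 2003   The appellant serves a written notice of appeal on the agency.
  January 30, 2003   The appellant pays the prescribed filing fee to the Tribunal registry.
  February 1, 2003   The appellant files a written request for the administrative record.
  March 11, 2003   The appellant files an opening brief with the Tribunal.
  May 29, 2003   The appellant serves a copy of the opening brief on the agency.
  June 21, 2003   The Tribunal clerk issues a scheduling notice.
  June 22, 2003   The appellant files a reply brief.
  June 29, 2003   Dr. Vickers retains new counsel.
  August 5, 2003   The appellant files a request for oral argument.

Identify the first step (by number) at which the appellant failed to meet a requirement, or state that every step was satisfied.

Step 1 — counting 5 days from January 23, 2003 (when the determination is issued) gives a deadline of January 28, 2003; done January 25, 2003 — timely.
Step 2 — must wait 7 days from January 25, 2003 (when the notice of appeal is served), so not before February 1, 2003; done January 30, 2003 — 2 days too early.
No need to go further; step 2 was not satisfied.

Step 2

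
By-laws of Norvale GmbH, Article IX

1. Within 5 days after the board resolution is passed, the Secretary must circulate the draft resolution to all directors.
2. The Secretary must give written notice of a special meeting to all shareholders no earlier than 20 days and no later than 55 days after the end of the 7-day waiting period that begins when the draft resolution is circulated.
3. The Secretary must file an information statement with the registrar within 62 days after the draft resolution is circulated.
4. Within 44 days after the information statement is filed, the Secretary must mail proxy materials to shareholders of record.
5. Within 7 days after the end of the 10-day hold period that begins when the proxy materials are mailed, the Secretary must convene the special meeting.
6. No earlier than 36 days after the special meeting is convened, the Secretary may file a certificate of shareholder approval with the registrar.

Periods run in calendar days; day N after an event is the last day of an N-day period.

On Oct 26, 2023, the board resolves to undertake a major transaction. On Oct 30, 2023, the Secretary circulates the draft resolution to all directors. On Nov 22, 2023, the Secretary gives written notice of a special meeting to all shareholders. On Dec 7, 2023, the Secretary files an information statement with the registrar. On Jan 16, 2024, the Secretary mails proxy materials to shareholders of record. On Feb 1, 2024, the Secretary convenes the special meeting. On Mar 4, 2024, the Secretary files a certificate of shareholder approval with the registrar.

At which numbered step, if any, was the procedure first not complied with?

(1) due by Oct 26, 2023 + 5 days = Oct 31, 2023; Oct 30, 2023 is within that limit.
(2) the permitted window runs from Nov 6, 2023 + 20 = Nov 26, 2023 to Nov 6, 2023 + 55 = Dec 31, 2023; Nov 22, 2023 is 4 days too early.
That is the first point of non-compliance.

Step 2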